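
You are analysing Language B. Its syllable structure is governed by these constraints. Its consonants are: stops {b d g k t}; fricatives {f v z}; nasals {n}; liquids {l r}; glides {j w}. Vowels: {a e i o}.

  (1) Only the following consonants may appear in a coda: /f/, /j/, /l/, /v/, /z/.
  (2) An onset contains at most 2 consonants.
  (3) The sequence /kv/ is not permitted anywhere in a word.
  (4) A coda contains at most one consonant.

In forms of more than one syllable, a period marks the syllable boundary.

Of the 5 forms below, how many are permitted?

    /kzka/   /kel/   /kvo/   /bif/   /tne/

/kzka/ — violates constraint 2: syllable 1 onset /kzk/ has 3 consonants (> 2) → not permitted
/kel/ — σ1 onset /k/, coda /l/ ok → permitted
/kvo/ — violates constraint 3: contains banned sequence /kv/ → not permitted
/bif/ — σ1 onset /b/, coda /f/ ok → permitted
/tne/ — σ1 onset /tn/ (2C), coda /∅/ ok → permitted
Permitted: /kel/, /bif/, /tne/ → 3.

3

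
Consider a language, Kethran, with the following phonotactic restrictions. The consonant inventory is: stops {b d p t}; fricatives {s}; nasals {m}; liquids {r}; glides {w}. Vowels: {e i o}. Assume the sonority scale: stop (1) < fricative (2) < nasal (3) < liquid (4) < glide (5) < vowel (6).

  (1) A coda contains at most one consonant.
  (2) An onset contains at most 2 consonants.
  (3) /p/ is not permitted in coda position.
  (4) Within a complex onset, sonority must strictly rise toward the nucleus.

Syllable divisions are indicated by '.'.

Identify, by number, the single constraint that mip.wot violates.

3

mip.wot: syllable 1 coda contains /p/.
This is a violation of constraint 3: "/p/ is not permitted in coda position."
The remaining constraints (1, 2, 4) are satisfied.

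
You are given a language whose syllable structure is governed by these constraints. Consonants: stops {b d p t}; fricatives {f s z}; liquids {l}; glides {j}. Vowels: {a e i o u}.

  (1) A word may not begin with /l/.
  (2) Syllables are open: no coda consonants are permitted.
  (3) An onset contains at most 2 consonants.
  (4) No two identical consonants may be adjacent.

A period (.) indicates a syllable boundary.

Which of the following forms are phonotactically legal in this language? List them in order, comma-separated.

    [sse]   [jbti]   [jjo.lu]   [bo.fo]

[bo.fo]

[sse] — violates constraint 4: adjacent identical consonants /ss/ → phonotactically illegal
[jbti] — violates constraint 3: syllable 1 onset /jbt/ has 3 consonants (> 2) → phonotactically illegal
[jjo.lu] — violates constraint 4: adjacent identical consonants /jj/ → phonotactically illegal
[bo.fo] — σ1 onset /b/, coda /∅/ ok; σ2 onset /f/, coda /∅/ ok → phonotactically legal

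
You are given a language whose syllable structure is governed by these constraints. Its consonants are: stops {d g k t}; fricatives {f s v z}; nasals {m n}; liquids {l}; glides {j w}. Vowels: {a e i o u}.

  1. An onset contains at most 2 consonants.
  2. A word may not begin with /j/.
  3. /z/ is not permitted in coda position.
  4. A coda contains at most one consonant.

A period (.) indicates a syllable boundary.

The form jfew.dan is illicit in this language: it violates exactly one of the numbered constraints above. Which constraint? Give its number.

jfew.dan: word begins with /j/.
This is a violation of constraint 2: "A word may not begin with /j/."
The remaining constraints (1, 3, 4) are satisfied.

2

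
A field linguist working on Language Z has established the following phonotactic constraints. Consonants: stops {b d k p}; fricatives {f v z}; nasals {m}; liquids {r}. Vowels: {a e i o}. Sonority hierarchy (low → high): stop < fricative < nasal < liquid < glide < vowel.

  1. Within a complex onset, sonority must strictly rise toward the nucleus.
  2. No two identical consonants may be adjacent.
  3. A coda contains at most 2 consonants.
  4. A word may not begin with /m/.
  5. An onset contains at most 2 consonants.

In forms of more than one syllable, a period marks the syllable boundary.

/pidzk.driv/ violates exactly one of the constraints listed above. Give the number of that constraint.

3

/pidzk.driv/: syllable 1 coda /dzk/ has 3 consonants (> 2).
This is a violation of constraint 3: "A coda contains at most 2 consonants."
The remaining constraints (1, 2, 4, 5) are satisfied.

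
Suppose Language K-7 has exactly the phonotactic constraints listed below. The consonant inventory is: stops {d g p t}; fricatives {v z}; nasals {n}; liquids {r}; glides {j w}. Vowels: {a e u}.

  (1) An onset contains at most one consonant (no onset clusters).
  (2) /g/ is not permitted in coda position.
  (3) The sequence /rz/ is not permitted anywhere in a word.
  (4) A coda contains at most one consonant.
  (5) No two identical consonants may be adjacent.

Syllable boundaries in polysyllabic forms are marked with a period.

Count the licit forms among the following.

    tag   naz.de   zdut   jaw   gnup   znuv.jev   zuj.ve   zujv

3

tag — violates constraint 2: syllable 1 coda contains /g/ → illicit
naz.de — σ1 onset /n/, coda /z/ ok; σ2 onset /d/, coda /∅/ ok → licit
zdut — violates constraint 1: syllable 1 onset /zd/ has 2 consonants (> 1) → illicit
jaw — σ1 onset /j/, coda /w/ ok → licit
gnup — violates constraint 1: syllable 1 onset /gn/ has 2 consonants (> 1) → illicit
znuv.jev — violates constraint 1: syllable 1 onset /zn/ has 2 consonants (> 1) → illicit
zuj.ve — σ1 onset /z/, coda /j/ ok; σ2 onset /v/, coda /∅/ ok → licit
zujv — violates constraint 4: syllable 1 coda /jv/ has 2 consonants (> 1) → illicit
Licit: naz.de, jaw, zuj.ve → 3.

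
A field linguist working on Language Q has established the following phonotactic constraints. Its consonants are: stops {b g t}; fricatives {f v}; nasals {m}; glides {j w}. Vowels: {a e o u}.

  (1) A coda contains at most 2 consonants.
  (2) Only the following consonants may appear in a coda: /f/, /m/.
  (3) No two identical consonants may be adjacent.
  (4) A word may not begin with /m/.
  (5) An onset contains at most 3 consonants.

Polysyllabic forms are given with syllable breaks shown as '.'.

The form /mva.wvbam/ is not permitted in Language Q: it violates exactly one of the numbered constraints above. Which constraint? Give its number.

4

/mva.wvbam/: word begins with /m/.
This is a violation of constraint 4: "A word may not begin with /m/."
The remaining constraints (1, 2, 3, 5) are satisfied.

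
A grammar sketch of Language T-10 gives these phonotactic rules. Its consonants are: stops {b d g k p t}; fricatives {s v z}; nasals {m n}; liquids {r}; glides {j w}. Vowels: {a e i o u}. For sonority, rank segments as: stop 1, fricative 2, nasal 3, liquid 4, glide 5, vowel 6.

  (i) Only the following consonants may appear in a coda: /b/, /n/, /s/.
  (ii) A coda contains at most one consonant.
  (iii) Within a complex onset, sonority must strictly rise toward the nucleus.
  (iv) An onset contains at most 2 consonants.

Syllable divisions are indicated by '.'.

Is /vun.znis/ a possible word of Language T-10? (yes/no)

yes

/vun.znis/ — σ1 onset /v/, coda /n/ ok; σ2 onset /zn/ (2→3 rises), coda /s/ ok → permitted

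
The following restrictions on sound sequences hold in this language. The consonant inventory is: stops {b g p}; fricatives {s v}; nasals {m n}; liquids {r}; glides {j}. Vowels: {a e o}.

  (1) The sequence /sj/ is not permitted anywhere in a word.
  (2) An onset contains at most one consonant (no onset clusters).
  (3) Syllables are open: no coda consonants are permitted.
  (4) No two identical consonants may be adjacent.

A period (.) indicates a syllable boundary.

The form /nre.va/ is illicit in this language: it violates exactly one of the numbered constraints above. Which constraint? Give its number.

2

/nre.va/: syllable 1 onset /nr/ has 2 consonants (> 1).
This is a violation of constraint 2: "An onset contains at most one consonant (no onset clusters)."
The remaining constraints (1, 3, 4) are satisfied.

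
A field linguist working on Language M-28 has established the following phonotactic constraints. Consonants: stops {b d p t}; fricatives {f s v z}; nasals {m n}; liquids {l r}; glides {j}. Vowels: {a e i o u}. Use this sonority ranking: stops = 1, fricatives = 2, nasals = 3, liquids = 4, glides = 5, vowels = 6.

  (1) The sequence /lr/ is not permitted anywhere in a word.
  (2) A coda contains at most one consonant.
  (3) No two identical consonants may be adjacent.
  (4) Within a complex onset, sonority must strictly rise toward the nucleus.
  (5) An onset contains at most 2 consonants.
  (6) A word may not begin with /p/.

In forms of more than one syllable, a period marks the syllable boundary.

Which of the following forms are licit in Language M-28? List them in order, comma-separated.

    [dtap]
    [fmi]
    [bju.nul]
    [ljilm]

[fmi], [bju.nul]

[dtap] — violates constraint 4: syllable 1 onset /dt/: /d/ (stop, 1) → /t/ (stop, 1) does not rise → illicit
[fmi] — σ1 onset /fm/ (2→3 rises), coda /∅/ ok → licit
[bju.nul] — σ1 onset /bj/ (1→5 rises), coda /∅/ ok; σ2 onset /n/, coda /l/ ok → licit
[ljilm] — violates constraint 2: syllable 1 coda /lm/ has 2 consonants (> 1) → illicit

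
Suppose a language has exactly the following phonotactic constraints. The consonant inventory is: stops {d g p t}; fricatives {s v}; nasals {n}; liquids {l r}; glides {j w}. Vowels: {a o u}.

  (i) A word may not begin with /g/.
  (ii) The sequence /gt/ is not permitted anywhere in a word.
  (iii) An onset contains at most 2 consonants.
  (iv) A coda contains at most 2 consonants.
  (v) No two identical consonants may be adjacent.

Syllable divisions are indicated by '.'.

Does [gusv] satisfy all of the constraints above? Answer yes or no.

no

[gusv] — violates constraint (i): word begins with /g/ → illicit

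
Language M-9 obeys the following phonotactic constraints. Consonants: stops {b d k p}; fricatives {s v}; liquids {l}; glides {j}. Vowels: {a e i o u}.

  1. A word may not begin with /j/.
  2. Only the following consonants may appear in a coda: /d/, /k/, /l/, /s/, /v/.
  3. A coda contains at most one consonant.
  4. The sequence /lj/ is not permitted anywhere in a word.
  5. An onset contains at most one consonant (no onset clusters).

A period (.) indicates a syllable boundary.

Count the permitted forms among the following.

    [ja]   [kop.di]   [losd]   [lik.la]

[ja] — violates constraint 1: word begins with /j/ → not permitted
[kop.di] — violates constraint 2: syllable 1 coda contains /p/, which is not a licensed coda consonant → not permitted
[losd] — violates constraint 3: syllable 1 coda /sd/ has 2 consonants (> 1) → not permitted
[lik.la] — σ1 onset /l/, coda /k/ ok; σ2 onset /l/, coda /∅/ ok → permitted
Permitted: [lik.la] → 1.

1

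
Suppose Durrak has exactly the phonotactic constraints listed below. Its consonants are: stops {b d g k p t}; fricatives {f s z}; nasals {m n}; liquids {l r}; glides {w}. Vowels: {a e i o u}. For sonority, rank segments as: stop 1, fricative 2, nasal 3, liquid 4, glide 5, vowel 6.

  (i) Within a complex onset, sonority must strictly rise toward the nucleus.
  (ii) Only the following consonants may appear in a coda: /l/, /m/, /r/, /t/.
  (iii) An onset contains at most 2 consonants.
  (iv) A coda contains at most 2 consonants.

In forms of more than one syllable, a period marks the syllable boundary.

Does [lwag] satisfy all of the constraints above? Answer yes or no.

no

[lwag] — violates constraint (ii): syllable 1 coda contains /g/, which is not a licensed coda consonant → ill-formed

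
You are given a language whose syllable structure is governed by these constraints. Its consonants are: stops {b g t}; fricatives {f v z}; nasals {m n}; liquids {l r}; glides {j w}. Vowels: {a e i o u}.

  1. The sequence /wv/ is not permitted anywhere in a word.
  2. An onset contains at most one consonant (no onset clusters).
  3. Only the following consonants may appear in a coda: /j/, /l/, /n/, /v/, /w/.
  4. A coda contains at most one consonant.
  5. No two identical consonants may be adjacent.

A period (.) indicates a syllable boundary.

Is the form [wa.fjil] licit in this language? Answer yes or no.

no

[wa.fjil] — violates constraint 2: syllable 2 onset /fj/ has 2 consonants (> 1) → illicit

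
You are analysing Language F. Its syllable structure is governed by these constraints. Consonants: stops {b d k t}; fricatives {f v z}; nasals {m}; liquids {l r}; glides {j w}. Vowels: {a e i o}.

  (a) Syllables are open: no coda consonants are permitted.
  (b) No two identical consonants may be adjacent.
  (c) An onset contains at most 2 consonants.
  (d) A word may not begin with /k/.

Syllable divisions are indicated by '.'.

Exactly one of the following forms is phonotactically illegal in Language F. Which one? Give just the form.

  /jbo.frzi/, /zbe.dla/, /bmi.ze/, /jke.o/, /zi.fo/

/jbo.frzi/ — violates constraint (c): syllable 2 onset /frz/ has 3 consonants (> 2) → phonotactically illegal
/zbe.dla/ — σ1 onset /zb/ (2C), coda /∅/ ok; σ2 onset /dl/ (2C), coda /∅/ ok → phonotactically legal
/bmi.ze/ — σ1 onset /bm/ (2C), coda /∅/ ok; σ2 onset /z/, coda /∅/ ok → phonotactically legal
/jke.o/ — σ1 onset /jk/ (2C), coda /∅/ ok; σ2 onset /∅/, coda /∅/ ok → phonotactically legal
/zi.fo/ — σ1 onset /z/, coda /∅/ ok; σ2 onset /f/, coda /∅/ ok → phonotactically legal

/jbo.frzi/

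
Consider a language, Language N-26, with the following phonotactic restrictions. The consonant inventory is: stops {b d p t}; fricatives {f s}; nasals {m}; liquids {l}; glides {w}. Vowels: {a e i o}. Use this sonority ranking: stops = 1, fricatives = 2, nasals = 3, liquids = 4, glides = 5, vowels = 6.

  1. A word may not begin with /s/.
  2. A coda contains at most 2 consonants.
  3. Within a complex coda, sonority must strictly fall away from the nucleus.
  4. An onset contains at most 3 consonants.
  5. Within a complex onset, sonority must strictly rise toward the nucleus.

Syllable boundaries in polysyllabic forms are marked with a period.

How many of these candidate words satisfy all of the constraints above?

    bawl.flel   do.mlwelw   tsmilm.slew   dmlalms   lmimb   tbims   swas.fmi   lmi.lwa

bawl.flel — σ1 onset /b/, coda /wl/ (5→4 falls) ok; σ2 onset /fl/ (2→4 rises), coda /l/ ok → well-formed
do.mlwelw — violates constraint 3: syllable 2 coda /lw/: /l/ (liquid, 4) → /w/ (glide, 5) does not fall → ill-formed
tsmilm.slew — σ1 onset /tsm/ (1→2→3 rises), coda /lm/ (4→3 falls) ok; σ2 onset /sl/ (2→4 rises), coda /w/ ok → well-formed
dmlalms — violates constraint 2: syllable 1 coda /lms/ has 3 consonants (> 2) → ill-formed
lmimb — violates constraint 5: syllable 1 onset /lm/: /l/ (liquid, 4) → /m/ (nasal, 3) does not rise → ill-formed
tbims — violates constraint 5: syllable 1 onset /tb/: /t/ (stop, 1) → /b/ (stop, 1) does not rise → ill-formed
swas.fmi — violates constraint 1: word begins with /s/ → ill-formed
lmi.lwa — violates constraint 5: syllable 1 onset /lm/: /l/ (liquid, 4) → /m/ (nasal, 3) does not rise → ill-formed
Well-formed: bawl.flel, tsmilm.slew → 2.

2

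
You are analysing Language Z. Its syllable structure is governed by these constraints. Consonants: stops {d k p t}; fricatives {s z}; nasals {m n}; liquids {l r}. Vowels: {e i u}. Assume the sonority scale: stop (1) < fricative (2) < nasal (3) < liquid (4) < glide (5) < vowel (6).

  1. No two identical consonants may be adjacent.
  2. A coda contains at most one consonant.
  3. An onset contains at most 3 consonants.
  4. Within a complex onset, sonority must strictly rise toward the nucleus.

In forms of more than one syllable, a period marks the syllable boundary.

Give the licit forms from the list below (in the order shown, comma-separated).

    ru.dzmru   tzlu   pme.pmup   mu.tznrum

ru.dzmru — violates constraint 3: syllable 2 onset /dzmr/ has 4 consonants (> 3) → illicit
tzlu — σ1 onset /tzl/ (1→2→4 rises), coda /∅/ ok → licit
pme.pmup — σ1 onset /pm/ (1→3 rises), coda /∅/ ok; σ2 onset /pm/ (1→3 rises), coda /p/ ok → licit
mu.tznrum — violates constraint 3: syllable 2 onset /tznr/ has 4 consonants (> 3) → illicit

tzlu, pme.pmup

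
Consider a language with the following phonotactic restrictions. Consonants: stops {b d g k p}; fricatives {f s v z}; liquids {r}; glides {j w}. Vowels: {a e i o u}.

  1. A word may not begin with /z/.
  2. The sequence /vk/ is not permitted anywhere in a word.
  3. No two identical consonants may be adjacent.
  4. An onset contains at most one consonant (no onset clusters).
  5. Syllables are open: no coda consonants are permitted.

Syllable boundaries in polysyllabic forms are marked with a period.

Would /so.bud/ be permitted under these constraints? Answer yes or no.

/so.bud/ — violates constraint 5: syllable 2 coda /d/ has 1 consonant (> 0) → not permitted

no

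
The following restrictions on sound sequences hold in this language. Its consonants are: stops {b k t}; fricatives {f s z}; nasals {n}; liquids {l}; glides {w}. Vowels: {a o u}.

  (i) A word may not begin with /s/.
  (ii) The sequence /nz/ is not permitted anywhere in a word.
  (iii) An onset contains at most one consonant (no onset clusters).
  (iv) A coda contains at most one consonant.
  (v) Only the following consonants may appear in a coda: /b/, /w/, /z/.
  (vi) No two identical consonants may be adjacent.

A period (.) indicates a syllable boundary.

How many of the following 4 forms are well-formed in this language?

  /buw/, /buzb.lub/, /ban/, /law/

/buw/ — σ1 onset /b/, coda /w/ ok → well-formed
/buzb.lub/ — violates constraint (iv): syllable 1 coda /zb/ has 2 consonants (> 1) → ill-formed
/ban/ — violates constraint (v): syllable 1 coda contains /n/, which is not a licensed coda consonant → ill-formed
/law/ — σ1 onset /l/, coda /w/ ok → well-formed
Well-formed: /buw/, /law/ → 2.

2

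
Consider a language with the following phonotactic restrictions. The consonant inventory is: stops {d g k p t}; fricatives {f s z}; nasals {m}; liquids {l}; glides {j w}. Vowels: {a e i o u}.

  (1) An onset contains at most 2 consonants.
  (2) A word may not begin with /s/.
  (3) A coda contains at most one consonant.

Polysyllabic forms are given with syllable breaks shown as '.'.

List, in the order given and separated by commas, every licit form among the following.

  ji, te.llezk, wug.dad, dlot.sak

ji, wug.dad, dlot.sak

ji — σ1 onset /j/, coda /∅/ ok → licit
te.llezk — violates constraint 3: syllable 2 coda /zk/ has 2 consonants (> 1) → illicit
wug.dad — σ1 onset /w/, coda /g/ ok; σ2 onset /d/, coda /d/ ok → licit
dlot.sak — σ1 onset /dl/ (2C), coda /t/ ok; σ2 onset /s/, coda /k/ ok → licit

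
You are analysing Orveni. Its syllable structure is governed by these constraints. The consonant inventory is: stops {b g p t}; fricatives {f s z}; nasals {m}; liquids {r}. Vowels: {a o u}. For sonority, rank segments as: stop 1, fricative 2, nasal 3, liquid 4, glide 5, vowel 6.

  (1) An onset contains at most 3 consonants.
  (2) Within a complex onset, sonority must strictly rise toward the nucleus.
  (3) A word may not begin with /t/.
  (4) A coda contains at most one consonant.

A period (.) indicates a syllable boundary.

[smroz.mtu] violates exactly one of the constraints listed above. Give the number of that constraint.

2

[smroz.mtu]: syllable 2 onset /mt/: /m/ (nasal, 3) → /t/ (stop, 1) does not rise.
This is a violation of constraint 2: "Within a complex onset, sonority must strictly rise toward the nucleus."
The remaining constraints (1, 3, 4) are satisfied.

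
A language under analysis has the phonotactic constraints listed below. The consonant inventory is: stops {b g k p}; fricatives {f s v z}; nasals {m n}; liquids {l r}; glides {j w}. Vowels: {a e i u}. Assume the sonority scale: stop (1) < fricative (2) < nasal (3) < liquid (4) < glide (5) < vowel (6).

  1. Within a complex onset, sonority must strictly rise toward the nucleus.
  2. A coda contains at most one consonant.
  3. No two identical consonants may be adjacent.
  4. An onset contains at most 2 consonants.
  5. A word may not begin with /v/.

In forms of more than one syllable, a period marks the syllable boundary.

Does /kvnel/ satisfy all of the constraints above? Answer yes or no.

no

/kvnel/ — violates constraint 4: syllable 1 onset /kvn/ has 3 consonants (> 2) → not permitted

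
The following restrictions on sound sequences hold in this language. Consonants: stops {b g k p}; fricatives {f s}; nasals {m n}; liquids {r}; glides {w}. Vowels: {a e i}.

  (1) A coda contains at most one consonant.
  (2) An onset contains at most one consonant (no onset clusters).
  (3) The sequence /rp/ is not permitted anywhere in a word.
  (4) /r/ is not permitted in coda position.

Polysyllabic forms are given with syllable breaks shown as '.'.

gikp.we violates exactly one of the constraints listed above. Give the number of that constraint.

1

gikp.we: syllable 1 coda /kp/ has 2 consonants (> 1).
This is a violation of constraint 1: "A coda contains at most one consonant."
The remaining constraints (2, 3, 4) are satisfied.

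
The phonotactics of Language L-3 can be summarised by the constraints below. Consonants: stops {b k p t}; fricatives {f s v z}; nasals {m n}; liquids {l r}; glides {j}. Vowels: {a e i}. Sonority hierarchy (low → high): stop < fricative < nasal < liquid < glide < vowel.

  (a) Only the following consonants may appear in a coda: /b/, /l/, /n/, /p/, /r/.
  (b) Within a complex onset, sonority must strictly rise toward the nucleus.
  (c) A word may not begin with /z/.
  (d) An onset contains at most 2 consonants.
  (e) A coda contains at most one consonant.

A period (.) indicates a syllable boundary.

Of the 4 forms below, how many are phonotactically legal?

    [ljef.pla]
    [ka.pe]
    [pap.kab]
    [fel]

[ljef.pla] — violates constraint (a): syllable 1 coda contains /f/, which is not a licensed coda consonant → phonotactically illegal
[ka.pe] — σ1 onset /k/, coda /∅/ ok; σ2 onset /p/, coda /∅/ ok → phonotactically legal
[pap.kab] — σ1 onset /p/, coda /p/ ok; σ2 onset /k/, coda /b/ ok → phonotactically legal
[fel] — σ1 onset /f/, coda /l/ ok → phonotactically legal
Phonotactically legal: [ka.pe], [pap.kab], [fel] → 3.

3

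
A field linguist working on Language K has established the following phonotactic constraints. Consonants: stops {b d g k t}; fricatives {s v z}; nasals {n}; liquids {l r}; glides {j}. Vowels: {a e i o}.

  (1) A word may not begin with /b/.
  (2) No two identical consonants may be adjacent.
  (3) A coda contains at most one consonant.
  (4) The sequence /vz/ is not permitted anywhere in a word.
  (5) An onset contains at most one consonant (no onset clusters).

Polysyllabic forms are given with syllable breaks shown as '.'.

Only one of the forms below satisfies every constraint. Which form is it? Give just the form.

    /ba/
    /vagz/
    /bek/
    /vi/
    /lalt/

/vi/

/ba/ — violates constraint 1: word begins with /b/ → phonotactically illegal
/vagz/ — violates constraint 3: syllable 1 coda /gz/ has 2 consonants (> 1) → phonotactically illegal
/bek/ — violates constraint 1: word begins with /b/ → phonotactically illegal
/vi/ — σ1 onset /v/, coda /∅/ ok → phonotactically legal
/lalt/ — violates constraint 3: syllable 1 coda /lt/ has 2 consonants (> 1) → phonotactically illegal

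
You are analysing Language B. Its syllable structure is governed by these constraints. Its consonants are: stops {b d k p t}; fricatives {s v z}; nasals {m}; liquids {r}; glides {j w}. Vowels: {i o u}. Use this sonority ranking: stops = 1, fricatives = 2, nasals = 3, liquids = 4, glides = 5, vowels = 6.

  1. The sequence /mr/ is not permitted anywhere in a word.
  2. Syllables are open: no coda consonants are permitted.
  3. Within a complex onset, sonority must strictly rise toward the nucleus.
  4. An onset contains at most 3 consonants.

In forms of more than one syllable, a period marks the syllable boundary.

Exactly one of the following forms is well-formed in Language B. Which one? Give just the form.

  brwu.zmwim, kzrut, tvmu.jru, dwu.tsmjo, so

so

brwu.zmwim — violates constraint 2: syllable 2 coda /m/ has 1 consonant (> 0) → ill-formed
kzrut — violates constraint 2: syllable 1 coda /t/ has 1 consonant (> 0) → ill-formed
tvmu.jru — violates constraint 3: syllable 2 onset /jr/: /j/ (glide, 5) → /r/ (liquid, 4) does not rise → ill-formed
dwu.tsmjo — violates constraint 4: syllable 2 onset /tsmj/ has 4 consonants (> 3) → ill-formed
so — σ1 onset /s/, coda /∅/ ok → well-formed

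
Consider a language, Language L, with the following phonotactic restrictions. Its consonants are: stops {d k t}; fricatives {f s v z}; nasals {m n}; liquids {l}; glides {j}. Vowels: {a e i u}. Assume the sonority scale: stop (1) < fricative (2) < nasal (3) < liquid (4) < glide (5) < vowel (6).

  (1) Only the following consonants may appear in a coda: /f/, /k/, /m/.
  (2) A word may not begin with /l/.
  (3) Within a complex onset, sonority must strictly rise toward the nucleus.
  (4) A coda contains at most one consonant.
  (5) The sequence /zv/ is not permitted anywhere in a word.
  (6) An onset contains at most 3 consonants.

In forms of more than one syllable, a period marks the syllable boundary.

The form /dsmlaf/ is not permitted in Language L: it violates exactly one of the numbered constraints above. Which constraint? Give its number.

6

/dsmlaf/: syllable 1 onset /dsml/ has 4 consonants (> 3).
This is a violation of constraint 6: "An onset contains at most 3 consonants."
The remaining constraints (1, 2, 3, 4, 5) are satisfied.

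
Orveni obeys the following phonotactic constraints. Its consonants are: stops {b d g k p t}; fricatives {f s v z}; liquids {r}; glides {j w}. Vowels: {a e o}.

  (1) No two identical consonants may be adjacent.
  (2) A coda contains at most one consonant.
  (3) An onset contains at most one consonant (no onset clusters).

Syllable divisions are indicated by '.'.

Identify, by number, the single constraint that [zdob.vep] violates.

3

[zdob.vep]: syllable 1 onset /zd/ has 2 consonants (> 1).
This is a violation of constraint 3: "An onset contains at most one consonant (no onset clusters)."
The remaining constraints (1, 2) are satisfied.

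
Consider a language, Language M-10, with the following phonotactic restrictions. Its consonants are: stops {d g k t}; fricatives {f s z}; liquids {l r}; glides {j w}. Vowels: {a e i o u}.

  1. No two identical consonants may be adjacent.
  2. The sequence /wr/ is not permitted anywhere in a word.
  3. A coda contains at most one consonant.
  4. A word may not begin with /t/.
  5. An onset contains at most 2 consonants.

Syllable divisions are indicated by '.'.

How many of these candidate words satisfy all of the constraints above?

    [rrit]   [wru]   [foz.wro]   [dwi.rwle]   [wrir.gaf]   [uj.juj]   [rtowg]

[rrit] — violates constraint 1: adjacent identical consonants /rr/ → phonotactically illegal
[wru] — violates constraint 2: contains banned sequence /wr/ → phonotactically illegal
[foz.wro] — violates constraint 2: contains banned sequence /wr/ → phonotactically illegal
[dwi.rwle] — violates constraint 5: syllable 2 onset /rwl/ has 3 consonants (> 2) → phonotactically illegal
[wrir.gaf] — violates constraint 2: contains banned sequence /wr/ → phonotactically illegal
[uj.juj] — violates constraint 1: adjacent identical consonants /jj/ → phonotactically illegal
[rtowg] — violates constraint 3: syllable 1 coda /wg/ has 2 consonants (> 1) → phonotactically illegal
No form is phonotactically legal → 0.

0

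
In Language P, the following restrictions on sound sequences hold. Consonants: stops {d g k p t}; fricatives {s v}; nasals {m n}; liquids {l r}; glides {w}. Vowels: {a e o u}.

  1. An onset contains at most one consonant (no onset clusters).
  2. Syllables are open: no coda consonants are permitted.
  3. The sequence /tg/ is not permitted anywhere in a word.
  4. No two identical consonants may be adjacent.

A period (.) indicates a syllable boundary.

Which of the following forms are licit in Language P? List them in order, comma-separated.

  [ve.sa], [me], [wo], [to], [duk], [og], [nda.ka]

[ve.sa], [me], [wo], [to]

[ve.sa] — σ1 onset /v/, coda /∅/ ok; σ2 onset /s/, coda /∅/ ok → licit
[me] — σ1 onset /m/, coda /∅/ ok → licit
[wo] — σ1 onset /w/, coda /∅/ ok → licit
[to] — σ1 onset /t/, coda /∅/ ok → licit
[duk] — violates constraint 2: syllable 1 coda /k/ has 1 consonant (> 0) → illicit
[og] — violates constraint 2: syllable 1 coda /g/ has 1 consonant (> 0) → illicit
[nda.ka] — violates constraint 1: syllable 1 onset /nd/ has 2 consonants (> 1) → illicit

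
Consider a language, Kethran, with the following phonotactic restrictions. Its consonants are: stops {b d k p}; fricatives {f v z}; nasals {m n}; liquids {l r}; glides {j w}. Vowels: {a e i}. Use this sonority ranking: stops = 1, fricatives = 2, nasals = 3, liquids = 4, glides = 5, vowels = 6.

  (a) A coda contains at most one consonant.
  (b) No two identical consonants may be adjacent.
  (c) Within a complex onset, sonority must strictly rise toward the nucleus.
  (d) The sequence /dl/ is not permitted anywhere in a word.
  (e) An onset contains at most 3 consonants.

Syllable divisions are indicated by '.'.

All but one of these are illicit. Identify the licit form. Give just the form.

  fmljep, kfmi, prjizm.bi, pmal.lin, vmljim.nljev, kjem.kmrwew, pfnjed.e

kfmi

fmljep — violates constraint (e): syllable 1 onset /fmlj/ has 4 consonants (> 3) → illicit
kfmi — σ1 onset /kfm/ (1→2→3 rises), coda /∅/ ok → licit
prjizm.bi — violates constraint (a): syllable 1 coda /zm/ has 2 consonants (> 1) → illicit
pmal.lin — violates constraint (b): adjacent identical consonants /ll/ → illicit
vmljim.nljev — violates constraint (e): syllable 1 onset /vmlj/ has 4 consonants (> 3) → illicit
kjem.kmrwew — violates constraint (e): syllable 2 onset /kmrw/ has 4 consonants (> 3) → illicit
pfnjed.e — violates constraint (e): syllable 1 onset /pfnj/ has 4 consonants (> 3) → illicit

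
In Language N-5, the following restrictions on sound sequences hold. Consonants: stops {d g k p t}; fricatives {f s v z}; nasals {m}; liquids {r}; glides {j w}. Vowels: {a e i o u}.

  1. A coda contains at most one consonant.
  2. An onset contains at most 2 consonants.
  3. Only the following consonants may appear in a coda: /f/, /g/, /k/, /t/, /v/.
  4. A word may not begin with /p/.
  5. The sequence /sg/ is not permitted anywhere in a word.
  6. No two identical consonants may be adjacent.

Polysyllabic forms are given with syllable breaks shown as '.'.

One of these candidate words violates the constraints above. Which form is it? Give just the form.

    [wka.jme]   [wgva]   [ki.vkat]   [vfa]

[wgva]

[wka.jme] — σ1 onset /wk/ (2C), coda /∅/ ok; σ2 onset /jm/ (2C), coda /∅/ ok → phonotactically legal
[wgva] — violates constraint 2: syllable 1 onset /wgv/ has 3 consonants (> 2) → phonotactically illegal
[ki.vkat] — σ1 onset /k/, coda /∅/ ok; σ2 onset /vk/ (2C), coda /t/ ok → phonotactically legal
[vfa] — σ1 onset /vf/ (2C), coda /∅/ ok → phonotactically legal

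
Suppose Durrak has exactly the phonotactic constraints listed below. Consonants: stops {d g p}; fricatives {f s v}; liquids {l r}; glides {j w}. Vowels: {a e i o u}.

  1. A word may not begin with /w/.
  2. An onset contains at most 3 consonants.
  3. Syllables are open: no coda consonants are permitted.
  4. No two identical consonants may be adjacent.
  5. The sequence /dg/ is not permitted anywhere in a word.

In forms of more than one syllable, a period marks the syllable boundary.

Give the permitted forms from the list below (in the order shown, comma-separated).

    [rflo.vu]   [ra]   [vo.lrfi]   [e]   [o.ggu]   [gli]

[rflo.vu] — σ1 onset /rfl/ (3C), coda /∅/ ok; σ2 onset /v/, coda /∅/ ok → permitted
[ra] — σ1 onset /r/, coda /∅/ ok → permitted
[vo.lrfi] — σ1 onset /v/, coda /∅/ ok; σ2 onset /lrf/ (3C), coda /∅/ ok → permitted
[e] — σ1 onset /∅/, coda /∅/ ok → permitted
[o.ggu] — violates constraint 4: adjacent identical consonants /gg/ → not permitted
[gli] — σ1 onset /gl/ (2C), coda /∅/ ok → permitted

[rflo.vu], [ra], [vo.lrfi], [e], [gli]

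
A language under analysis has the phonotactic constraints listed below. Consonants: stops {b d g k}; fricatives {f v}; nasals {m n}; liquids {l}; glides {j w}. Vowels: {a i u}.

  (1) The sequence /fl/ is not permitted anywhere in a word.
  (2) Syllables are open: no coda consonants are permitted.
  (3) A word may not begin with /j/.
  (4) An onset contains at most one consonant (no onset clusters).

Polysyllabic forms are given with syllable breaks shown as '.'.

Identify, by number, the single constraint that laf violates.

laf: syllable 1 coda /f/ has 1 consonant (> 0).
This is a violation of constraint 2: "Syllables are open: no coda consonants are permitted."
The remaining constraints (1, 3, 4) are satisfied.

2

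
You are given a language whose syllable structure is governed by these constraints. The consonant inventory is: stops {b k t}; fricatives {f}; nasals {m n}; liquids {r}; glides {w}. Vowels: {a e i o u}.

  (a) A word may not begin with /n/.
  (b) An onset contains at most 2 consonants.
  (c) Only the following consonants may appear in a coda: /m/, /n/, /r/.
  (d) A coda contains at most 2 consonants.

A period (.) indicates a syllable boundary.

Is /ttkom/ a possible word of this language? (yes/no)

/ttkom/ — violates constraint (b): syllable 1 onset /ttk/ has 3 consonants (> 2) → phonotactically illegal

no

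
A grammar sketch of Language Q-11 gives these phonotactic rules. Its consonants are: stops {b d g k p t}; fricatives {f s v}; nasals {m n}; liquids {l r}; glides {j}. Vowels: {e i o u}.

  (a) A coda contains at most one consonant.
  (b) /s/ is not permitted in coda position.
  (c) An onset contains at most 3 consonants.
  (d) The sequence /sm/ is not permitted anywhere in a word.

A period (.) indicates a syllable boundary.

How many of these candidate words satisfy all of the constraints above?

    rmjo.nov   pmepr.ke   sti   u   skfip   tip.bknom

rmjo.nov — σ1 onset /rmj/ (3C), coda /∅/ ok; σ2 onset /n/, coda /v/ ok → licit
pmepr.ke — violates constraint (a): syllable 1 coda /pr/ has 2 consonants (> 1) → illicit
sti — σ1 onset /st/ (2C), coda /∅/ ok → licit
u — σ1 onset /∅/, coda /∅/ ok → licit
skfip — σ1 onset /skf/ (3C), coda /p/ ok → licit
tip.bknom — σ1 onset /t/, coda /p/ ok; σ2 onset /bkn/ (3C), coda /m/ ok → licit
Licit: rmjo.nov, sti, u, skfip, tip.bknom → 5.

5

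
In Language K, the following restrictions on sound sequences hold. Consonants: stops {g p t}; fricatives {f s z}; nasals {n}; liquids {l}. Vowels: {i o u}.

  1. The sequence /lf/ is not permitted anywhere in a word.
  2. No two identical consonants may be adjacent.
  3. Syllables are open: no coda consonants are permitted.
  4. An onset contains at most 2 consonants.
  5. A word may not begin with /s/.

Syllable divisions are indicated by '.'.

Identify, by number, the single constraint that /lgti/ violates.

/lgti/: syllable 1 onset /lgt/ has 3 consonants (> 2).
This is a violation of constraint 4: "An onset contains at most 2 consonants."
The remaining constraints (1, 2, 3, 5) are satisfied.

4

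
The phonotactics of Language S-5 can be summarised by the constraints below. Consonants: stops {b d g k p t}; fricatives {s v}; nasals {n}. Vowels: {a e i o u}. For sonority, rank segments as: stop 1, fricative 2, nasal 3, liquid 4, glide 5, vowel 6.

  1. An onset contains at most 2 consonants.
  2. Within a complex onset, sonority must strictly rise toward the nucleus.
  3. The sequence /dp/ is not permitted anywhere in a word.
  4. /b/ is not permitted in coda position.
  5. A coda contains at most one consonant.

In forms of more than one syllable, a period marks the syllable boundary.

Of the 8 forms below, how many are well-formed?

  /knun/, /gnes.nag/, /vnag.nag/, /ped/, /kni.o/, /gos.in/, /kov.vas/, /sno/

/knun/ — σ1 onset /kn/ (1→3 rises), coda /n/ ok → well-formed
/gnes.nag/ — σ1 onset /gn/ (1→3 rises), coda /s/ ok; σ2 onset /n/, coda /g/ ok → well-formed
/vnag.nag/ — σ1 onset /vn/ (2→3 rises), coda /g/ ok; σ2 onset /n/, coda /g/ ok → well-formed
/ped/ — σ1 onset /p/, coda /d/ ok → well-formed
/kni.o/ — σ1 onset /kn/ (1→3 rises), coda /∅/ ok; σ2 onset /∅/, coda /∅/ ok → well-formed
/gos.in/ — σ1 onset /g/, coda /s/ ok; σ2 onset /∅/, coda /n/ ok → well-formed
/kov.vas/ — σ1 onset /k/, coda /v/ ok; σ2 onset /v/, coda /s/ ok → well-formed
/sno/ — σ1 onset /sn/ (2→3 rises), coda /∅/ ok → well-formed
Well-formed: /knun/, /gnes.nag/, /vnag.nag/, /ped/, /kni.o/, /gos.in/, /kov.vas/, /sno/ → 8.

8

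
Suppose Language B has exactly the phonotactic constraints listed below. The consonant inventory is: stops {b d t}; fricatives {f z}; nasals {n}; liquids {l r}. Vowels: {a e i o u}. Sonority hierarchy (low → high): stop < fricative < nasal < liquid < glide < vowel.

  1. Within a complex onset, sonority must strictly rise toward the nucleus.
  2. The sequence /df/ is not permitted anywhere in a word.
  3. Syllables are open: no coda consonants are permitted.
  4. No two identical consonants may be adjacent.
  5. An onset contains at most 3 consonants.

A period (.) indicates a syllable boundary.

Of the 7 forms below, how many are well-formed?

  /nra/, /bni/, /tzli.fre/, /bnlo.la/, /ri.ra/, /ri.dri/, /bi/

/nra/ — σ1 onset /nr/ (3→4 rises), coda /∅/ ok → well-formed
/bni/ — σ1 onset /bn/ (1→3 rises), coda /∅/ ok → well-formed
/tzli.fre/ — σ1 onset /tzl/ (1→2→4 rises), coda /∅/ ok; σ2 onset /fr/ (2→4 rises), coda /∅/ ok → well-formed
/bnlo.la/ — σ1 onset /bnl/ (1→3→4 rises), coda /∅/ ok; σ2 onset /l/, coda /∅/ ok → well-formed
/ri.ra/ — σ1 onset /r/, coda /∅/ ok; σ2 onset /r/, coda /∅/ ok → well-formed
/ri.dri/ — σ1 onset /r/, coda /∅/ ok; σ2 onset /dr/ (1→4 rises), coda /∅/ ok → well-formed
/bi/ — σ1 onset /b/, coda /∅/ ok → well-formed
Well-formed: /nra/, /bni/, /tzli.fre/, /bnlo.la/, /ri.ra/, /ri.dri/, /bi/ → 7.

7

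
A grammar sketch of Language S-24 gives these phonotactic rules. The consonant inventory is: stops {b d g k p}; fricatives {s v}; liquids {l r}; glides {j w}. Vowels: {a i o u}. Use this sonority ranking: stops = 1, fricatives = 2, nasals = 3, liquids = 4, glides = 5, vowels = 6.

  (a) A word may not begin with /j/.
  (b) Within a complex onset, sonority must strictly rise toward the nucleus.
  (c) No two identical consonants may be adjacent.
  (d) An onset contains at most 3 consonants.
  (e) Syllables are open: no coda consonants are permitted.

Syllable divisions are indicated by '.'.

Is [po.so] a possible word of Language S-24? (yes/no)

[po.so] — σ1 onset /p/, coda /∅/ ok; σ2 onset /s/, coda /∅/ ok → permitted

yes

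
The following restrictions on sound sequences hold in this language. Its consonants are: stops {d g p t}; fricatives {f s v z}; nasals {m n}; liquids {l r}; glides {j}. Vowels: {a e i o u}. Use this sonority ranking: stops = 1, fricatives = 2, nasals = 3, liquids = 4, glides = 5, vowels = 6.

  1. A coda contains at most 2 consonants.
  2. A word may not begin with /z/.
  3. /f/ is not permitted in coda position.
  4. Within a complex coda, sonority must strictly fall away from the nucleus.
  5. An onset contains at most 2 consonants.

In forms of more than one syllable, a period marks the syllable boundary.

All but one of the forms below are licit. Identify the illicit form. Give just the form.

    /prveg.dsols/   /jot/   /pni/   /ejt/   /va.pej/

/prveg.dsols/

/prveg.dsols/ — violates constraint 5: syllable 1 onset /prv/ has 3 consonants (> 2) → illicit
/jot/ — σ1 onset /j/, coda /t/ ok → licit
/pni/ — σ1 onset /pn/ (2C), coda /∅/ ok → licit
/ejt/ — σ1 onset /∅/, coda /jt/ (5→1 falls) ok → licit
/va.pej/ — σ1 onset /v/, coda /∅/ ok; σ2 onset /p/, coda /j/ ok → licit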